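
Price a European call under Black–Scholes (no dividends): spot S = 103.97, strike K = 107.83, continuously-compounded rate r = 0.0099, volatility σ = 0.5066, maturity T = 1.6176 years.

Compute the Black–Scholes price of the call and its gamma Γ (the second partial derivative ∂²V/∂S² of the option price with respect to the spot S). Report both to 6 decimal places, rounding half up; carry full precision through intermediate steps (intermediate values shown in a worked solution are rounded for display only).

price = 25.480555
Γ = 0.005709

σ√T = 0.5066·√1.6176 = 0.644319
d₁ = (ln(S/K) + (r+σ²/2)T) / (σ√T) = (ln(103.97/107.83) + (0.0099+0.5066²/2)·1.6176) / 0.644319 = (-0.036454 + 0.223588) / 0.644319 = 0.290437
d₂ = d₁ − σ√T = 0.290437 − 0.644319 = -0.353882
e^{−rT} = e^{−0.0099·1.6176} = 0.984113
N(d₁) = 0.614259,  N(d₂) = 0.361714
Call price V = S·N(d₁) − K·e^{−rT}·N(d₂) = 63.864514 − 38.383959 = 25.480555
φ(d₁) = (1/√(2π))·e^{−d₁²/2} = 0.382466
Γ = φ(d₁) / (S·σ·√T) = 0.005709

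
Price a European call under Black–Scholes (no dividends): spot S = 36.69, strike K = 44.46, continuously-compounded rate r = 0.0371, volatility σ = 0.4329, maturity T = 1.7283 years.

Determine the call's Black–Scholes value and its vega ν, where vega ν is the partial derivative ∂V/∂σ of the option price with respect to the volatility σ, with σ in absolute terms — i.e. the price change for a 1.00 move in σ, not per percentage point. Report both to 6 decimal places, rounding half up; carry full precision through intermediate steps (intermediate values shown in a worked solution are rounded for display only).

σ√T = 0.4329·√1.7283 = 0.569111
d₁ = (ln(S/K) + (r+σ²/2)T) / (σ√T) = (ln(36.69/44.46) + (0.0371+0.4329²/2)·1.7283) / 0.569111 = (-0.192086 + 0.226064) / 0.569111 = 0.059704
d₂ = d₁ − σ√T = 0.059704 − 0.569111 = -0.509408
e^{−rT} = e^{−0.0371·1.7283} = 0.937893
N(d₁) = 0.523804,  N(d₂) = 0.305233
Call price V = S·N(d₁) − K·e^{−rT}·N(d₂) = 19.218376 − 12.727832 = 6.490543
φ(d₁) = (1/√(2π))·e^{−d₁²/2} = 0.398232
ν = S·φ(d₁)·√T = 19.208494

price = 6.490543
ν = 19.208494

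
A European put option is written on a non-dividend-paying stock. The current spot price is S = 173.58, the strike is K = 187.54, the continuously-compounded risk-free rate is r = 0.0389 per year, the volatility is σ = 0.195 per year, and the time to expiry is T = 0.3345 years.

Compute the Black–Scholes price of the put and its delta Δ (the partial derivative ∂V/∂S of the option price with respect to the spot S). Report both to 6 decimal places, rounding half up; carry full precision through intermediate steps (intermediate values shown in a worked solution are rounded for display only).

price = 15.108957
Δ = -0.696414

σ√T = 0.195·√0.3345 = 0.112780
d₁ = (ln(S/K) + (r+σ²/2)T) / (σ√T) = (ln(173.58/187.54) + (0.0389+0.195²/2)·0.3345) / 0.112780 = (-0.077354 + 0.019372) / 0.112780 = -0.514114
d₂ = d₁ − σ√T = -0.514114 − 0.112780 = -0.626894
e^{−rT} = e^{−0.0389·0.3345} = 0.987072
N(−d₁) = 0.696414,  N(−d₂) = 0.734636
Put price V = K·e^{−rT}·N(−d₂) − S·N(−d₁) = 135.992464 − 120.883507 = 15.108957
Δ = −N(−d₁) = -0.696414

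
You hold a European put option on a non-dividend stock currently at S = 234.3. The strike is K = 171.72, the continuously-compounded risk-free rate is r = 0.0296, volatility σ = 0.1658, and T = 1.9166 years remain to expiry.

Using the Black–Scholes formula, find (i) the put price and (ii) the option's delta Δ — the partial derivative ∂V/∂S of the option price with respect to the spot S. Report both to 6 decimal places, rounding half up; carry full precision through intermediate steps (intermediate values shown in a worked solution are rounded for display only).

price = 1.032877
Δ = -0.043110

σ√T = 0.1658·√1.9166 = 0.229536
d₁ = (ln(S/K) + (r+σ²/2)T) / (σ√T) = (ln(234.3/171.72) + (0.0296+0.1658²/2)·1.9166) / 0.229536 = (0.310737 + 0.083075) / 0.229536 = 1.715688
d₂ = d₁ − σ√T = 1.715688 − 0.229536 = 1.486153
e^{−rT} = e^{−0.0296·1.9166} = 0.944848
N(−d₁) = 0.043110,  N(−d₂) = 0.068619
Put price V = K·e^{−rT}·N(−d₂) − S·N(−d₁) = 11.133441 − 10.100564 = 1.032877
Δ = −N(−d₁) = -0.043110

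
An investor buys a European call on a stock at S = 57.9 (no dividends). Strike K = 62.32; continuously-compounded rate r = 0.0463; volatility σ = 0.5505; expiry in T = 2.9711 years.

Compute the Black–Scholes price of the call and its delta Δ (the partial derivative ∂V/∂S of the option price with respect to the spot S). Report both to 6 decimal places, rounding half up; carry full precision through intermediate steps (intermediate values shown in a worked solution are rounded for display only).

σ√T = 0.5505·√2.9711 = 0.948890
d₁ = (ln(S/K) + (r+σ²/2)T) / (σ√T) = (ln(57.9/62.32) + (0.0463+0.5505²/2)·2.9711) / 0.948890 = (-0.073565 + 0.587758) / 0.948890 = 0.541889
d₂ = d₁ − σ√T = 0.541889 − 0.948890 = -0.407001
e^{−rT} = e^{−0.0463·2.9711} = 0.871480
N(d₁) = 0.706053,  N(d₂) = 0.342004
Call price V = S·N(d₁) − K·e^{−rT}·N(d₂) = 40.880442 − 18.574439 = 22.306003
Δ = N(d₁) = 0.706053

price = 22.306003
Δ = 0.706053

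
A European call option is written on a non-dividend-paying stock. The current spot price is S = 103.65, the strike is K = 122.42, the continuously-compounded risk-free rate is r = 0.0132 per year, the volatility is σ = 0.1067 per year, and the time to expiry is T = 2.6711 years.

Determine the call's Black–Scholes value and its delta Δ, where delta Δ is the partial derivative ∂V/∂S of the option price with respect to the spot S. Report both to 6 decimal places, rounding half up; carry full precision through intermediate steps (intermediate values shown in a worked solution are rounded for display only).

σ√T = 0.1067·√2.6711 = 0.174385
d₁ = (ln(S/K) + (r+σ²/2)T) / (σ√T) = (ln(103.65/122.42) + (0.0132+0.1067²/2)·2.6711) / 0.174385 = (-0.166438 + 0.050464) / 0.174385 = -0.665047
d₂ = d₁ − σ√T = -0.665047 − 0.174385 = -0.839432
e^{−rT} = e^{−0.0132·2.6711} = 0.965356
N(d₁) = 0.253010,  N(d₂) = 0.200613
Call price V = S·N(d₁) − K·e^{−rT}·N(d₂) = 26.224511 − 23.708268 = 2.516243
Δ = N(d₁) = 0.253010

price = 2.516243
Δ = 0.253010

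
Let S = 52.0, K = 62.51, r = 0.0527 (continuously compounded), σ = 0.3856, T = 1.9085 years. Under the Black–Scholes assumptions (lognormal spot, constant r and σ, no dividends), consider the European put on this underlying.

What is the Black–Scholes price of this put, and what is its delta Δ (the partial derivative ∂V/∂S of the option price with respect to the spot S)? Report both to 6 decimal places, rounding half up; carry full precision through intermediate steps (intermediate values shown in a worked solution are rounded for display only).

price = 13.797897
Δ = -0.456366

σ√T = 0.3856·√1.9085 = 0.532701
d₁ = (ln(S/K) + (r+σ²/2)T) / (σ√T) = (ln(52.0/62.51) + (0.0527+0.3856²/2)·1.9085) / 0.532701 = (-0.184083 + 0.242463) / 0.532701 = 0.109593
d₂ = d₁ − σ√T = 0.109593 − 0.532701 = -0.423108
e^{−rT} = e^{−0.0527·1.9085} = 0.904315
N(−d₁) = 0.456366,  N(−d₂) = 0.663892
Put price V = K·e^{−rT}·N(−d₂) − S·N(−d₁) = 37.528941 − 23.731044 = 13.797897
Δ = −N(−d₁) = -0.456366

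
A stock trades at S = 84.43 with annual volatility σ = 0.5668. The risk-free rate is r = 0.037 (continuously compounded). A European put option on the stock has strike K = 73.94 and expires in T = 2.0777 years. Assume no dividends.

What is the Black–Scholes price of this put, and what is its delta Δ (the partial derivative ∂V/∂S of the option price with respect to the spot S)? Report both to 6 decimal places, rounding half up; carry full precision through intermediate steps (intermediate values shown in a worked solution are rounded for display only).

price = 17.007435
Δ = -0.253032

σ√T = 0.5668·√2.0777 = 0.816999
d₁ = (ln(S/K) + (r+σ²/2)T) / (σ√T) = (ln(84.43/73.94) + (0.037+0.5668²/2)·2.0777) / 0.816999 = (0.132669 + 0.410618) / 0.816999 = 0.664979
d₂ = d₁ − σ√T = 0.664979 − 0.816999 = -0.152019
e^{−rT} = e^{−0.037·2.0777} = 0.926006
N(−d₁) = 0.253032,  N(−d₂) = 0.560414
Put price V = K·e^{−rT}·N(−d₂) − S·N(−d₁) = 38.370918 − 21.363483 = 17.007435
Δ = −N(−d₁) = -0.253032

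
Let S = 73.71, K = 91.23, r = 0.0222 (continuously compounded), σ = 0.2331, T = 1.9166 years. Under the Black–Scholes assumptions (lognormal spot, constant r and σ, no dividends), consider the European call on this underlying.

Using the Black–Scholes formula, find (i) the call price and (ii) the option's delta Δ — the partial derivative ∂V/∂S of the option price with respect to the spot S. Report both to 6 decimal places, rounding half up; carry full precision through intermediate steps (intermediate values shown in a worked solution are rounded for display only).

σ√T = 0.2331·√1.9166 = 0.322707
d₁ = (ln(S/K) + (r+σ²/2)T) / (σ√T) = (ln(73.71/91.23) + (0.0222+0.2331²/2)·1.9166) / 0.322707 = (-0.213245 + 0.094618) / 0.322707 = -0.367600
d₂ = d₁ − σ√T = -0.367600 − 0.322707 = -0.690307
e^{−rT} = e^{−0.0222·1.9166} = 0.958344
N(d₁) = 0.356586,  N(d₂) = 0.245001
Call price V = S·N(d₁) − K·e^{−rT}·N(d₂) = 26.283937 − 21.420340 = 4.863597
Δ = N(d₁) = 0.356586

price = 4.863597
Δ = 0.356586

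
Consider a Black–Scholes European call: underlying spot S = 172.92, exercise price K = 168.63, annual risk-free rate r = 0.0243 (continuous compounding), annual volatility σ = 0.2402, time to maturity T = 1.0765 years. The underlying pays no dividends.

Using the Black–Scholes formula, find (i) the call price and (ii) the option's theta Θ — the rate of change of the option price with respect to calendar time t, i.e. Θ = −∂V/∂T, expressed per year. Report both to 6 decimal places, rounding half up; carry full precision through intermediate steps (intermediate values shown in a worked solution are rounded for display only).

σ√T = 0.2402·√1.0765 = 0.249218
d₁ = (ln(S/K) + (r+σ²/2)T) / (σ√T) = (ln(172.92/168.63) + (0.0243+0.2402²/2)·1.0765) / 0.249218 = (0.025122 + 0.057214) / 0.249218 = 0.330377
d₂ = d₁ − σ√T = 0.330377 − 0.249218 = 0.081158
e^{−rT} = e^{−0.0243·1.0765} = 0.974180
N(d₁) = 0.629442,  N(d₂) = 0.532342
Call price V = S·N(d₁) − K·e^{−rT}·N(d₂) = 108.843168 − 87.451019 = 21.392148
φ(d₁) = (1/√(2π))·e^{−d₁²/2} = 0.377754
Θ = −S·φ(d₁)·σ/(2√T) − r·K·e^{−rT}·N(d₂) = −7.561186 − 2.125060 = -9.686246

price = 21.392148
Θ = -9.686246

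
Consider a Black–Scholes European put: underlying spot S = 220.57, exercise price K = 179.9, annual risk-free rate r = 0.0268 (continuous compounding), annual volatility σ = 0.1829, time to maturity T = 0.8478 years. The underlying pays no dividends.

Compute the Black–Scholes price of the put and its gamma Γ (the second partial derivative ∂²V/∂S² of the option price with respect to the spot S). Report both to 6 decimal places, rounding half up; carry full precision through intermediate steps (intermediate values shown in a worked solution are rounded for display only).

price = 1.367348
Γ = 0.003867

σ√T = 0.1829·√0.8478 = 0.168407
d₁ = (ln(S/K) + (r+σ²/2)T) / (σ√T) = (ln(220.57/179.9) + (0.0268+0.1829²/2)·0.8478) / 0.168407 = (0.203814 + 0.036902) / 0.168407 = 1.429367
d₂ = d₁ − σ√T = 1.429367 − 0.168407 = 1.260959
e^{−rT} = e^{−0.0268·0.8478} = 0.977535
N(−d₁) = 0.076449,  N(−d₂) = 0.103662
Put price V = K·e^{−rT}·N(−d₂) − S·N(−d₁) = 18.229804 − 16.862457 = 1.367348
φ(d₁) = (1/√(2π))·e^{−d₁²/2} = 0.143635
Γ = φ(d₁) / (S·σ·√T) = 0.003867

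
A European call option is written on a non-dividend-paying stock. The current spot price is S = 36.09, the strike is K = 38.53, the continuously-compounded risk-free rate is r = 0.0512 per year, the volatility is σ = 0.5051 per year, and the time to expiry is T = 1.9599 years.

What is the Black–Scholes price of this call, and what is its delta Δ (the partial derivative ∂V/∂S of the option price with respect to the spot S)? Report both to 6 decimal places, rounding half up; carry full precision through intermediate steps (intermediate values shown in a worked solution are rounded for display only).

σ√T = 0.5051·√1.9599 = 0.707122
d₁ = (ln(S/K) + (r+σ²/2)T) / (σ√T) = (ln(36.09/38.53) + (0.0512+0.5051²/2)·1.9599) / 0.707122 = (-0.065421 + 0.350358) / 0.707122 = 0.402952
d₂ = d₁ − σ√T = 0.402952 − 0.707122 = -0.304170
e^{−rT} = e^{−0.0512·1.9599} = 0.904524
N(d₁) = 0.656508,  N(d₂) = 0.380499
Call price V = S·N(d₁) − K·e^{−rT}·N(d₂) = 23.693383 − 13.260891 = 10.432492
Δ = N(d₁) = 0.656508

price = 10.432492
Δ = 0.656508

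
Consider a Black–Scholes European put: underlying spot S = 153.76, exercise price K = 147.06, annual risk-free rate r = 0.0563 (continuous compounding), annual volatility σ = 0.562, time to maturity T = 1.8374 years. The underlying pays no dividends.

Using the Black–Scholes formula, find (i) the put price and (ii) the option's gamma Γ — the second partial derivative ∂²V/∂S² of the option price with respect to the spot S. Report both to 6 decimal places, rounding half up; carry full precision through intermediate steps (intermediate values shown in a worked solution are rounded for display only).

price = 32.669067
Γ = 0.002887

σ√T = 0.562·√1.8374 = 0.761795
d₁ = (ln(S/K) + (r+σ²/2)T) / (σ√T) = (ln(153.76/147.06) + (0.0563+0.562²/2)·1.8374) / 0.761795 = (0.044552 + 0.393612) / 0.761795 = 0.575173
d₂ = d₁ − σ√T = 0.575173 − 0.761795 = -0.186622
e^{−rT} = e^{−0.0563·1.8374} = 0.901725
N(−d₁) = 0.282587,  N(−d₂) = 0.574022
Put price V = K·e^{−rT}·N(−d₂) − S·N(−d₁) = 76.119680 − 43.450613 = 32.669067
φ(d₁) = (1/√(2π))·e^{−d₁²/2} = 0.338121
Γ = φ(d₁) / (S·σ·√T) = 0.002887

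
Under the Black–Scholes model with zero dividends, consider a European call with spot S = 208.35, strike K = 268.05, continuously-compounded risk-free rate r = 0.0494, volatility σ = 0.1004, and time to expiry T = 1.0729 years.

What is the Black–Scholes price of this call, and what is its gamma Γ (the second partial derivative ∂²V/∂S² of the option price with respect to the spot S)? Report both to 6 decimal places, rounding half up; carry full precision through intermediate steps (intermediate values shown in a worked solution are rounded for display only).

σ√T = 0.1004·√1.0729 = 0.103995
d₁ = (ln(S/K) + (r+σ²/2)T) / (σ√T) = (ln(208.35/268.05) + (0.0494+0.1004²/2)·1.0729) / 0.103995 = (-0.251954 + 0.058409) / 0.103995 = -1.861099
d₂ = d₁ − σ√T = -1.861099 − 0.103995 = -1.965094
e^{−rT} = e^{−0.0494·1.0729} = 0.948379
N(d₁) = 0.031365,  N(d₂) = 0.024702
Call price V = S·N(d₁) − K·e^{−rT}·N(d₂) = 6.534914 − 6.279479 = 0.255435
φ(d₁) = (1/√(2π))·e^{−d₁²/2} = 0.070596
Γ = φ(d₁) / (S·σ·√T) = 0.003258

price = 0.255435
Γ = 0.003258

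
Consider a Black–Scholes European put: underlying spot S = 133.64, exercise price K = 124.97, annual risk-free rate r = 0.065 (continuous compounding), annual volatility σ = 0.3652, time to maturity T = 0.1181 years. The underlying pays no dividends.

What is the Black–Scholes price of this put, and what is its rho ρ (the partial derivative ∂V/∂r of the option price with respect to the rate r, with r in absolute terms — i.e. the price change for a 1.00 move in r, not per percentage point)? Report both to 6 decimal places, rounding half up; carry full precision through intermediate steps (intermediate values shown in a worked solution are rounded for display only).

σ√T = 0.3652·√0.1181 = 0.125503
d₁ = (ln(S/K) + (r+σ²/2)T) / (σ√T) = (ln(133.64/124.97) + (0.065+0.3652²/2)·0.1181) / 0.125503 = (0.067076 + 0.015552) / 0.125503 = 0.658372
d₂ = d₁ − σ√T = 0.658372 − 0.125503 = 0.532869
e^{−rT} = e^{−0.065·0.1181} = 0.992353
N(−d₁) = 0.255150,  N(−d₂) = 0.297062
Put price V = K·e^{−rT}·N(−d₂) − S·N(−d₁) = 36.839984 − 34.098187 = 2.741797
ρ = −K·T·e^{−rT}·N(−d₂) = -4.350802

price = 2.741797
ρ = -4.350802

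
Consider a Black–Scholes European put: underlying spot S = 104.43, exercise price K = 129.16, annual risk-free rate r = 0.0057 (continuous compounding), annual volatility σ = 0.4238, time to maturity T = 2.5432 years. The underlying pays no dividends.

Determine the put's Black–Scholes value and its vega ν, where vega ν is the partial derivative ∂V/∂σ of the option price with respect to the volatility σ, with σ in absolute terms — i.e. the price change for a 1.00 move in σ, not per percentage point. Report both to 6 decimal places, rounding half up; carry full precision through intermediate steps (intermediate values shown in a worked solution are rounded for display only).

price = 43.344034
ν = 66.372433

σ√T = 0.4238·√2.5432 = 0.675851
d₁ = (ln(S/K) + (r+σ²/2)T) / (σ√T) = (ln(104.43/129.16) + (0.0057+0.4238²/2)·2.5432) / 0.675851 = (-0.212535 + 0.242884) / 0.675851 = 0.044905
d₂ = d₁ − σ√T = 0.044905 − 0.675851 = -0.630947
e^{−rT} = e^{−0.0057·2.5432} = 0.985608
N(−d₁) = 0.482092,  N(−d₂) = 0.735962
Put price V = K·e^{−rT}·N(−d₂) − S·N(−d₁) = 93.688868 − 50.344834 = 43.344034
φ(d₁) = (1/√(2π))·e^{−d₁²/2} = 0.398540
ν = S·φ(d₁)·√T = 66.372433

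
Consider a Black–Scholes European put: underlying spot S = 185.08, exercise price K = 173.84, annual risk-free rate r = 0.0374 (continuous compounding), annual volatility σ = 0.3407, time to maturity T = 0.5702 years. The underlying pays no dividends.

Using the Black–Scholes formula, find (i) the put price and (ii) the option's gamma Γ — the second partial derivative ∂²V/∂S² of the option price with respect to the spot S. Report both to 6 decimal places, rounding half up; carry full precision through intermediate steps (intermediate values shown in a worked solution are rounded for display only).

σ√T = 0.3407·√0.5702 = 0.257268
d₁ = (ln(S/K) + (r+σ²/2)T) / (σ√T) = (ln(185.08/173.84) + (0.0374+0.3407²/2)·0.5702) / 0.257268 = (0.062653 + 0.054419) / 0.257268 = 0.455057
d₂ = d₁ − σ√T = 0.455057 − 0.257268 = 0.197789
e^{−rT} = e^{−0.0374·0.5702} = 0.978900
N(−d₁) = 0.324534,  N(−d₂) = 0.421605
Put price V = K·e^{−rT}·N(−d₂) − S·N(−d₁) = 71.745359 − 60.064743 = 11.680616
φ(d₁) = (1/√(2π))·e^{−d₁²/2} = 0.359703
Γ = φ(d₁) / (S·σ·√T) = 0.007554

price = 11.680616
Γ = 0.007554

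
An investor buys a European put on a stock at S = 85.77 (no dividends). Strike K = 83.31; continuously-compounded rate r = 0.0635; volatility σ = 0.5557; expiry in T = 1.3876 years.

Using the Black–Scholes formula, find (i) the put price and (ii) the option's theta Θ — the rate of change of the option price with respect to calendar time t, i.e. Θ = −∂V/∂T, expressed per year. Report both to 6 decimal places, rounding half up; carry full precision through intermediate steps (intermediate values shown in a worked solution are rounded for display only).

σ√T = 0.5557·√1.3876 = 0.654595
d₁ = (ln(S/K) + (r+σ²/2)T) / (σ√T) = (ln(85.77/83.31) + (0.0635+0.5557²/2)·1.3876) / 0.654595 = (0.029101 + 0.302360) / 0.654595 = 0.506360
d₂ = d₁ − σ√T = 0.506360 − 0.654595 = -0.148235
e^{−rT} = e^{−0.0635·1.3876} = 0.915658
N(−d₁) = 0.306302,  N(−d₂) = 0.558921
Put price V = K·e^{−rT}·N(−d₂) − S·N(−d₁) = 42.636448 − 26.271527 = 16.364921
φ(d₁) = (1/√(2π))·e^{−d₁²/2} = 0.350940
Θ = −S·φ(d₁)·σ/(2√T) + r·K·e^{−rT}·N(−d₂) = −7.099817 + 2.707414 = -4.392402

price = 16.364921
Θ = -4.392402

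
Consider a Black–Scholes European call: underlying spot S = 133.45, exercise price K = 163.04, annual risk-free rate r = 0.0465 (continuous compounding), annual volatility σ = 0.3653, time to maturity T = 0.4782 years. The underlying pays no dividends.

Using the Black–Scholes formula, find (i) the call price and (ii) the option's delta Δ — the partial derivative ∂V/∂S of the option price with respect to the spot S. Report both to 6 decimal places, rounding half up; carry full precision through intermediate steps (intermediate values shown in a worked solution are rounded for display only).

σ√T = 0.3653·√0.4782 = 0.252612
d₁ = (ln(S/K) + (r+σ²/2)T) / (σ√T) = (ln(133.45/163.04) + (0.0465+0.3653²/2)·0.4782) / 0.252612 = (-0.200269 + 0.054143) / 0.252612 = -0.578459
d₂ = d₁ − σ√T = -0.578459 − 0.252612 = -0.831072
e^{−rT} = e^{−0.0465·0.4782} = 0.978009
N(d₁) = 0.281477,  N(d₂) = 0.202967
Call price V = S·N(d₁) − K·e^{−rT}·N(d₂) = 37.563112 − 32.363960 = 5.199152
Δ = N(d₁) = 0.281477

price = 5.199152
Δ = 0.281477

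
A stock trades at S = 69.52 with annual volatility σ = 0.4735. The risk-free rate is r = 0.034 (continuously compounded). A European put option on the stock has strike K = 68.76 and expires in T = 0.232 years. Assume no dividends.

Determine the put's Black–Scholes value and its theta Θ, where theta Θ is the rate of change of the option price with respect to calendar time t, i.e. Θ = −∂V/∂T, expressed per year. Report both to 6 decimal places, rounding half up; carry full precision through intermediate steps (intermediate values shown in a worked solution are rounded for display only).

σ√T = 0.4735·√0.232 = 0.228068
d₁ = (ln(S/K) + (r+σ²/2)T) / (σ√T) = (ln(69.52/68.76) + (0.034+0.4735²/2)·0.232) / 0.228068 = (0.010992 + 0.033895) / 0.228068 = 0.196818
d₂ = d₁ − σ√T = 0.196818 − 0.228068 = -0.031250
e^{−rT} = e^{−0.034·0.232} = 0.992143
N(−d₁) = 0.421985,  N(−d₂) = 0.512465
Put price V = K·e^{−rT}·N(−d₂) − S·N(−d₁) = 34.960236 − 29.336406 = 5.623830
φ(d₁) = (1/√(2π))·e^{−d₁²/2} = 0.391290
Θ = −S·φ(d₁)·σ/(2√T) + r·K·e^{−rT}·N(−d₂) = −13.370700 + 1.188648 = -12.182052

price = 5.623830
Θ = -12.182052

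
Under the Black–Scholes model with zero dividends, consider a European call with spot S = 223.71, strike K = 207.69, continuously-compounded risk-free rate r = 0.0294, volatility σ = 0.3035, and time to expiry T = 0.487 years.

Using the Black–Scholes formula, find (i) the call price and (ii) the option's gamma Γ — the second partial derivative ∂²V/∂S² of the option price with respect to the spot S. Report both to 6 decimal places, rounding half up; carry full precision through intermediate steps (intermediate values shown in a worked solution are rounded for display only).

price = 29.105220
Γ = 0.007338

σ√T = 0.3035·√0.487 = 0.211799
d₁ = (ln(S/K) + (r+σ²/2)T) / (σ√T) = (ln(223.71/207.69) + (0.0294+0.3035²/2)·0.487) / 0.211799 = (0.074304 + 0.036747) / 0.211799 = 0.524324
d₂ = d₁ − σ√T = 0.524324 − 0.211799 = 0.312525
e^{−rT} = e^{−0.0294·0.487} = 0.985784
N(d₁) = 0.699973,  N(d₂) = 0.622679
Call price V = S·N(d₁) − K·e^{−rT}·N(d₂) = 156.591051 − 127.485831 = 29.105220
φ(d₁) = (1/√(2π))·e^{−d₁²/2} = 0.347707
Γ = φ(d₁) / (S·σ·√T) = 0.007338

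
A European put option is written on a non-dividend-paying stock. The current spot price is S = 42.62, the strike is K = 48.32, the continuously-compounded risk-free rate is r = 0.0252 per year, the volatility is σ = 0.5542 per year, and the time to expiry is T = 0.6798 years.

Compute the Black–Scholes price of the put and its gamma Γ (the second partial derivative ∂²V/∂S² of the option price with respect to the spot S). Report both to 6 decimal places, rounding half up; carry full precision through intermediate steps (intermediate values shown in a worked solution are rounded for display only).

price = 10.806563
Γ = 0.020484

σ√T = 0.5542·√0.6798 = 0.456938
d₁ = (ln(S/K) + (r+σ²/2)T) / (σ√T) = (ln(42.62/48.32) + (0.0252+0.5542²/2)·0.6798) / 0.456938 = (-0.125522 + 0.121527) / 0.456938 = -0.008743
d₂ = d₁ − σ√T = -0.008743 − 0.456938 = -0.465681
e^{−rT} = e^{−0.0252·0.6798} = 0.983015
N(−d₁) = 0.503488,  N(−d₂) = 0.679278
Put price V = K·e^{−rT}·N(−d₂) − S·N(−d₁) = 32.265213 − 21.458650 = 10.806563
φ(d₁) = (1/√(2π))·e^{−d₁²/2} = 0.398927
Γ = φ(d₁) / (S·σ·√T) = 0.020484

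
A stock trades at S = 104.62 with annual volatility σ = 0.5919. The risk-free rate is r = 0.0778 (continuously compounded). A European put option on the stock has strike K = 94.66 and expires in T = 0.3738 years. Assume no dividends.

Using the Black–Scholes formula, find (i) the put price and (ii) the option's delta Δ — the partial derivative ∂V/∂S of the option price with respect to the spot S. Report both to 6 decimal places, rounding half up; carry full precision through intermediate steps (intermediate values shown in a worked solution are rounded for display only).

price = 8.653311
Δ = -0.295373

σ√T = 0.5919·√0.3738 = 0.361883
d₁ = (ln(S/K) + (r+σ²/2)T) / (σ√T) = (ln(104.62/94.66) + (0.0778+0.5919²/2)·0.3738) / 0.361883 = (0.100043 + 0.094561) / 0.361883 = 0.537755
d₂ = d₁ − σ√T = 0.537755 − 0.361883 = 0.175873
e^{−rT} = e^{−0.0778·0.3738} = 0.971337
N(−d₁) = 0.295373,  N(−d₂) = 0.430197
Put price V = K·e^{−rT}·N(−d₂) − S·N(−d₁) = 39.555230 − 30.901920 = 8.653311
Δ = −N(−d₁) = -0.295373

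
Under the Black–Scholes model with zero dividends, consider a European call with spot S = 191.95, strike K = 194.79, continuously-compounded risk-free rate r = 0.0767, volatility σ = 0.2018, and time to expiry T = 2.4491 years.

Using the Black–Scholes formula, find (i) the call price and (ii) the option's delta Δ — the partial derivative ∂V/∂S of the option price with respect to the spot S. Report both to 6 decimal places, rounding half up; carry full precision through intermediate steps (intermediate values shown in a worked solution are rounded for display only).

price = 40.643018
Δ = 0.759970

σ√T = 0.2018·√2.4491 = 0.315809
d₁ = (ln(S/K) + (r+σ²/2)T) / (σ√T) = (ln(191.95/194.79) + (0.0767+0.2018²/2)·2.4491) / 0.315809 = (-0.014687 + 0.237714) / 0.315809 = 0.706207
d₂ = d₁ − σ√T = 0.706207 − 0.315809 = 0.390398
e^{−rT} = e^{−0.0767·2.4491} = 0.828742
N(d₁) = 0.759970,  N(d₂) = 0.651879
Call price V = S·N(d₁) − K·e^{−rT}·N(d₂) = 145.876296 − 105.233279 = 40.643018
Δ = N(d₁) = 0.759970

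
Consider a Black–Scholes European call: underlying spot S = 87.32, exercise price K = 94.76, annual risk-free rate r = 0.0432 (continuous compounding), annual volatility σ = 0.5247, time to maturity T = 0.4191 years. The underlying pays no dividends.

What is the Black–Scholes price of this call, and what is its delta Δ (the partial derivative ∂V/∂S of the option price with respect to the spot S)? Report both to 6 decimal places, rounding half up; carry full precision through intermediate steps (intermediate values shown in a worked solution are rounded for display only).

σ√T = 0.5247·√0.4191 = 0.339680
d₁ = (ln(S/K) + (r+σ²/2)T) / (σ√T) = (ln(87.32/94.76) + (0.0432+0.5247²/2)·0.4191) / 0.339680 = (-0.081768 + 0.075796) / 0.339680 = -0.017580
d₂ = d₁ − σ√T = -0.017580 − 0.339680 = -0.357260
e^{−rT} = e^{−0.0432·0.4191} = 0.982058
N(d₁) = 0.492987,  N(d₂) = 0.360449
Call price V = S·N(d₁) − K·e^{−rT}·N(d₂) = 43.047629 − 33.543282 = 9.504347
Δ = N(d₁) = 0.492987

price = 9.504347
Δ = 0.492987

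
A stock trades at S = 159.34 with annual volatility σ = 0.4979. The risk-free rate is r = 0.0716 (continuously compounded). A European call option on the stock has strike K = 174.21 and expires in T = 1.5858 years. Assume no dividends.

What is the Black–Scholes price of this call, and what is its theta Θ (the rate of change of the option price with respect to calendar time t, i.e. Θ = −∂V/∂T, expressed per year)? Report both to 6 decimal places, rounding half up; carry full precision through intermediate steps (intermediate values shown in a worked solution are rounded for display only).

price = 40.684783
Θ = -16.172836

σ√T = 0.4979·√1.5858 = 0.626998
d₁ = (ln(S/K) + (r+σ²/2)T) / (σ√T) = (ln(159.34/174.21) + (0.0716+0.4979²/2)·1.5858) / 0.626998 = (-0.089221 + 0.310107) / 0.626998 = 0.352290
d₂ = d₁ − σ√T = 0.352290 − 0.626998 = -0.274708
e^{−rT} = e^{−0.0716·1.5858} = 0.892666
N(d₁) = 0.637690,  N(d₂) = 0.391770
Call price V = S·N(d₁) − K·e^{−rT}·N(d₂) = 101.609489 − 60.924707 = 40.684783
φ(d₁) = (1/√(2π))·e^{−d₁²/2} = 0.374939
Θ = −S·φ(d₁)·σ/(2√T) − r·K·e^{−rT}·N(d₂) = −11.810627 − 4.362209 = -16.172836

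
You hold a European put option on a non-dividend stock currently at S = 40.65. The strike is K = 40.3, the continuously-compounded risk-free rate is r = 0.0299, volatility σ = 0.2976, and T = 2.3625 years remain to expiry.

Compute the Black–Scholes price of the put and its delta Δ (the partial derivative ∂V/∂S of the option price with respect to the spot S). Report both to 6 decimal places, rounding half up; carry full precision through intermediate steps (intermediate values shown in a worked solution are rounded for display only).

σ√T = 0.2976·√2.3625 = 0.457424
d₁ = (ln(S/K) + (r+σ²/2)T) / (σ√T) = (ln(40.65/40.3) + (0.0299+0.2976²/2)·2.3625) / 0.457424 = (0.008647 + 0.175257) / 0.457424 = 0.402044
d₂ = d₁ − σ√T = 0.402044 − 0.457424 = -0.055380
e^{−rT} = e^{−0.0299·2.3625} = 0.931798
N(−d₁) = 0.343826,  N(−d₂) = 0.522082
Put price V = K·e^{−rT}·N(−d₂) − S·N(−d₁) = 19.604957 − 13.976523 = 5.628434
Δ = −N(−d₁) = -0.343826

price = 5.628434
Δ = -0.343826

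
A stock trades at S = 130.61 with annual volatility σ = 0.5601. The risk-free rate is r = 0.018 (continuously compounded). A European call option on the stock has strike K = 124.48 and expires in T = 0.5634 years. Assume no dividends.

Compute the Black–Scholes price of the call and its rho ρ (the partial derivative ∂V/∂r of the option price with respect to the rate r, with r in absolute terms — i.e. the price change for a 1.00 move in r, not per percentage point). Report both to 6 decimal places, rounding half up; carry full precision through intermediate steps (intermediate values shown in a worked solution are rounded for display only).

σ√T = 0.5601·√0.5634 = 0.420411
d₁ = (ln(S/K) + (r+σ²/2)T) / (σ√T) = (ln(130.61/124.48) + (0.018+0.5601²/2)·0.5634) / 0.420411 = (0.048071 + 0.098514) / 0.420411 = 0.348670
d₂ = d₁ − σ√T = 0.348670 − 0.420411 = -0.071741
e^{−rT} = e^{−0.018·0.5634} = 0.989910
N(d₁) = 0.636331,  N(d₂) = 0.471404
Call price V = S·N(d₁) − K·e^{−rT}·N(d₂) = 83.111243 − 58.088284 = 25.022960
ρ = K·T·e^{−rT}·N(d₂) = 32.726939

price = 25.022960
ρ = 32.726939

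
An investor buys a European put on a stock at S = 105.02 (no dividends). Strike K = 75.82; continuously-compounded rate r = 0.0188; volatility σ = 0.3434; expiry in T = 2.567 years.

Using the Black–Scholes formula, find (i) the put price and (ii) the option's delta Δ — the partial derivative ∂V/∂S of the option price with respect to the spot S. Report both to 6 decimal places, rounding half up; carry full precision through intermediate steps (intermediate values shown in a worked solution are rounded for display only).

price = 6.935975
Δ = -0.169802

σ√T = 0.3434·√2.567 = 0.550191
d₁ = (ln(S/K) + (r+σ²/2)T) / (σ√T) = (ln(105.02/75.82) + (0.0188+0.3434²/2)·2.567) / 0.550191 = (0.325789 + 0.199614) / 0.550191 = 0.954947
d₂ = d₁ − σ√T = 0.954947 − 0.550191 = 0.404757
e^{−rT} = e^{−0.0188·2.567} = 0.952886
N(−d₁) = 0.169802,  N(−d₂) = 0.342828
Put price V = K·e^{−rT}·N(−d₂) − S·N(−d₁) = 24.768595 − 17.832620 = 6.935975
Δ = −N(−d₁) = -0.169802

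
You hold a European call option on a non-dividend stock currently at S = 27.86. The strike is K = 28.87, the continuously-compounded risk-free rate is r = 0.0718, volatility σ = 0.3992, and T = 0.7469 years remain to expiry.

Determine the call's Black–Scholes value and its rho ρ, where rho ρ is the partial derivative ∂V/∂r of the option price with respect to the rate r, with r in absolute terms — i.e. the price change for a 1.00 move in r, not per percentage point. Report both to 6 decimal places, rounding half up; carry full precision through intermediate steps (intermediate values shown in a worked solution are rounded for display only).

price = 4.035366
ρ = 9.240238

σ√T = 0.3992·√0.7469 = 0.345002
d₁ = (ln(S/K) + (r+σ²/2)T) / (σ√T) = (ln(27.86/28.87) + (0.0718+0.3992²/2)·0.7469) / 0.345002 = (-0.035611 + 0.113141) / 0.345002 = 0.224722
d₂ = d₁ − σ√T = 0.224722 − 0.345002 = -0.120280
e^{−rT} = e^{−0.0718·0.7469} = 0.947785
N(d₁) = 0.588902,  N(d₂) = 0.452131
Call price V = S·N(d₁) − K·e^{−rT}·N(d₂) = 16.406818 − 12.371452 = 4.035366
ρ = K·T·e^{−rT}·N(d₂) = 9.240238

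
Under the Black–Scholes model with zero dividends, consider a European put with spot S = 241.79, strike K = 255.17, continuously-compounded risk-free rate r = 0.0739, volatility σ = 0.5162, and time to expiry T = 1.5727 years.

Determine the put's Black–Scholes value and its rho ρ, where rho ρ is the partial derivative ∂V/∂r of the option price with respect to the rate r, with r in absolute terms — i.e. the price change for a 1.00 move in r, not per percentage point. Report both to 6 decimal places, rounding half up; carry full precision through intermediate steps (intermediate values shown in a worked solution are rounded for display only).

σ√T = 0.5162·√1.5727 = 0.647353
d₁ = (ln(S/K) + (r+σ²/2)T) / (σ√T) = (ln(241.79/255.17) + (0.0739+0.5162²/2)·1.5727) / 0.647353 = (-0.053860 + 0.325755) / 0.647353 = 0.420010
d₂ = d₁ − σ√T = 0.420010 − 0.647353 = -0.227342
e^{−rT} = e^{−0.0739·1.5727} = 0.890277
N(−d₁) = 0.337239,  N(−d₂) = 0.589921
Put price V = K·e^{−rT}·N(−d₂) − S·N(−d₁) = 134.013580 − 81.540999 = 52.472580
ρ = −K·T·e^{−rT}·N(−d₂) = -210.763157

price = 52.472580
ρ = -210.763157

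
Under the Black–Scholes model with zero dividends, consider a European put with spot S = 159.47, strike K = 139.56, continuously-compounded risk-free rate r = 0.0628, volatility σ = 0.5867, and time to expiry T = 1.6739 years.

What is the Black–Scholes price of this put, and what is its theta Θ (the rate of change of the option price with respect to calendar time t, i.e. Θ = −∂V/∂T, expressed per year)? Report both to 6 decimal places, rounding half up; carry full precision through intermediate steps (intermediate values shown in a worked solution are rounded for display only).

price = 27.190681
Θ = -7.189476

σ√T = 0.5867·√1.6739 = 0.759068
d₁ = (ln(S/K) + (r+σ²/2)T) / (σ√T) = (ln(159.47/139.56) + (0.0628+0.5867²/2)·1.6739) / 0.759068 = (0.133361 + 0.393213) / 0.759068 = 0.693712
d₂ = d₁ − σ√T = 0.693712 − 0.759068 = -0.065357
e^{−rT} = e^{−0.0628·1.6739} = 0.900216
N(−d₁) = 0.243932,  N(−d₂) = 0.526055
Put price V = K·e^{−rT}·N(−d₂) − S·N(−d₁) = 66.090446 − 38.899765 = 27.190681
φ(d₁) = (1/√(2π))·e^{−d₁²/2} = 0.313625
Θ = −S·φ(d₁)·σ/(2√T) + r·K·e^{−rT}·N(−d₂) = −11.339956 + 4.150480 = -7.189476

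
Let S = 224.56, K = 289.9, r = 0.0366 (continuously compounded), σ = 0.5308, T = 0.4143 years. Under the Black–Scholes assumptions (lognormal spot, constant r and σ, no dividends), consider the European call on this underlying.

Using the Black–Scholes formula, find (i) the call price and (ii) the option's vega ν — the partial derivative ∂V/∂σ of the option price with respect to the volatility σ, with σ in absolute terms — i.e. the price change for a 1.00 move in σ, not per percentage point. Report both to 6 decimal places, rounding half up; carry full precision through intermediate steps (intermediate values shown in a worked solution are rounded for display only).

σ√T = 0.5308·√0.4143 = 0.341655
d₁ = (ln(S/K) + (r+σ²/2)T) / (σ√T) = (ln(224.56/289.9) + (0.0366+0.5308²/2)·0.4143) / 0.341655 = (-0.255393 + 0.073528) / 0.341655 = -0.532307
d₂ = d₁ − σ√T = -0.532307 − 0.341655 = -0.873962
e^{−rT} = e^{−0.0366·0.4143} = 0.984951
N(d₁) = 0.297257,  N(d₂) = 0.191069
Call price V = S·N(d₁) − K·e^{−rT}·N(d₂) = 66.751987 − 54.557449 = 12.194538
φ(d₁) = (1/√(2π))·e^{−d₁²/2} = 0.346243
ν = S·φ(d₁)·√T = 50.046207

price = 12.194538
ν = 50.046207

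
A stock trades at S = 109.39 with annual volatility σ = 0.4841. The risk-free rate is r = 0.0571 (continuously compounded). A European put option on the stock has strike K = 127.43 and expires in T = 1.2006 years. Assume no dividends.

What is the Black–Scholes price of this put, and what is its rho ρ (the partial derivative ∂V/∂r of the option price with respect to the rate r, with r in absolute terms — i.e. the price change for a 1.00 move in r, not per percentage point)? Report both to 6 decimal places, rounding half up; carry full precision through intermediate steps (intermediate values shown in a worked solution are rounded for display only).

σ√T = 0.4841·√1.2006 = 0.530438
d₁ = (ln(S/K) + (r+σ²/2)T) / (σ√T) = (ln(109.39/127.43) + (0.0571+0.4841²/2)·1.2006) / 0.530438 = (-0.152648 + 0.209236) / 0.530438 = 0.106683
d₂ = d₁ − σ√T = 0.106683 − 0.530438 = -0.423755
e^{−rT} = e^{−0.0571·1.2006} = 0.933743
N(−d₁) = 0.457520,  N(−d₂) = 0.664128
Put price V = K·e^{−rT}·N(−d₂) − S·N(−d₁) = 79.022456 − 50.048149 = 28.974307
ρ = −K·T·e^{−rT}·N(−d₂) = -94.874361

price = 28.974307
ρ = -94.874361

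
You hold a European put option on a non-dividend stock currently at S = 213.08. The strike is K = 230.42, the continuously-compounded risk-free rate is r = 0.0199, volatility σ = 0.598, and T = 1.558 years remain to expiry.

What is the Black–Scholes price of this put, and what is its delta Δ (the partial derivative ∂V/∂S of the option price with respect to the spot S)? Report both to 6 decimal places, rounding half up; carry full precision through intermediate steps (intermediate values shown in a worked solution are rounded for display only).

σ√T = 0.598·√1.558 = 0.746423
d₁ = (ln(S/K) + (r+σ²/2)T) / (σ√T) = (ln(213.08/230.42) + (0.0199+0.598²/2)·1.558) / 0.746423 = (-0.078236 + 0.309578) / 0.746423 = 0.309934
d₂ = d₁ − σ√T = 0.309934 − 0.746423 = -0.436489
e^{−rT} = e^{−0.0199·1.558} = 0.969472
N(−d₁) = 0.378306,  N(−d₂) = 0.668759
Put price V = K·e^{−rT}·N(−d₂) − S·N(−d₁) = 149.391150 − 80.609367 = 68.781783
Δ = −N(−d₁) = -0.378306

price = 68.781783
Δ = -0.378306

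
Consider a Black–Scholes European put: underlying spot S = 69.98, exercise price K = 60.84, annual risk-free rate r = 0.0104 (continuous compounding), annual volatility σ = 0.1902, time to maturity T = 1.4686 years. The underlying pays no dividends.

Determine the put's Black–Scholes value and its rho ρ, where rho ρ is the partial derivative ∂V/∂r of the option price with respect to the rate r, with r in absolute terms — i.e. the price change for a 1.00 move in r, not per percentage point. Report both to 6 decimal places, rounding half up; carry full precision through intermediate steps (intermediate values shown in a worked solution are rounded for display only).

σ√T = 0.1902·√1.4686 = 0.230495
d₁ = (ln(S/K) + (r+σ²/2)T) / (σ√T) = (ln(69.98/60.84) + (0.0104+0.1902²/2)·1.4686) / 0.230495 = (0.139962 + 0.041838) / 0.230495 = 0.788734
d₂ = d₁ − σ√T = 0.788734 − 0.230495 = 0.558238
e^{−rT} = e^{−0.0104·1.4686} = 0.984843
N(−d₁) = 0.215134,  N(−d₂) = 0.288341
Put price V = K·e^{−rT}·N(−d₂) − S·N(−d₁) = 17.276753 − 15.055063 = 2.221690
ρ = −K·T·e^{−rT}·N(−d₂) = -25.372639

price = 2.221690
ρ = -25.372639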